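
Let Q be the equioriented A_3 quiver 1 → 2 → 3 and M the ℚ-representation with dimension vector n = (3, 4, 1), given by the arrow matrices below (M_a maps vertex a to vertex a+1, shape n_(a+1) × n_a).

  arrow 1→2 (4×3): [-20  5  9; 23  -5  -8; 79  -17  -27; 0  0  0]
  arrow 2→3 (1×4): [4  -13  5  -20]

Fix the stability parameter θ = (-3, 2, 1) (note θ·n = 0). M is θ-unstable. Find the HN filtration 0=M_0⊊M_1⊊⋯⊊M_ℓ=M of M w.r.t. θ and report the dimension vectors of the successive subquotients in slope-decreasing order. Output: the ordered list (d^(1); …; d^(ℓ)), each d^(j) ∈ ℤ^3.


Barcode: M ≅ I[1,2]^2, I[1,3], I[2,2]. HN layers by μ_θ (3 steps, strictly decreasing):
  μ^(1)=2; μ^(2)=3/2; μ^(3)=-3

((0, 3, 0); (0, 1, 1); (3, 0, 0))


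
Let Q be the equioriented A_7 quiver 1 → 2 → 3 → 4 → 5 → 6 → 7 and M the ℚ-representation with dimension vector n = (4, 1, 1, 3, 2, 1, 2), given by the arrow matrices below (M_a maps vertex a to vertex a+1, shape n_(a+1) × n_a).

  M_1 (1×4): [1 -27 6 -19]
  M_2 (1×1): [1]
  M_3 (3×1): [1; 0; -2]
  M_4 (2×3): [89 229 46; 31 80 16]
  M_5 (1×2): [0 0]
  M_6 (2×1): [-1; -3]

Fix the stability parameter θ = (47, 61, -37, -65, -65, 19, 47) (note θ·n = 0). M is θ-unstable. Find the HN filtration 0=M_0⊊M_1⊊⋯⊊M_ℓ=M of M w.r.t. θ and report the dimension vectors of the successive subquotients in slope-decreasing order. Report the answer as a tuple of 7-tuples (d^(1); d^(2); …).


Interval decomposition of M: I[1,1]^3, I[1,5], I[4,4], I[4,5], I[6,7], I[7,7].
HN type (ℓ=4): μ^(1)=47; μ^(2)=19; μ^(3)=-59/5; μ^(4)=-65

((3, 0, 0, 0, 0, 0, 2); (0, 0, 0, 0, 0, 1, 0); (1, 1, 1, 1, 1, 0, 0); (0, 0, 0, 2, 1, 0, 0))


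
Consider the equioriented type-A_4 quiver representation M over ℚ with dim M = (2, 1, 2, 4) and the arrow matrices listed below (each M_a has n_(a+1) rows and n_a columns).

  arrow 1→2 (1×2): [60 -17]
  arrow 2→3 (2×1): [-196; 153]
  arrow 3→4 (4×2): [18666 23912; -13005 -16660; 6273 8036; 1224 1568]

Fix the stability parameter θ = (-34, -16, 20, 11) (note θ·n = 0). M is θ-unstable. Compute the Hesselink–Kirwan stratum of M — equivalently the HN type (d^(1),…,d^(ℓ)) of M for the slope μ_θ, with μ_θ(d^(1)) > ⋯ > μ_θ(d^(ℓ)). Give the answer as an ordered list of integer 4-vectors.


Via rank(M_{q-1}∘⋯∘M_p): M ≅ I[1,1], I[1,3], I[3,4], I[4,4]^3.
μ_θ-semistable layers: μ^(1)=20; μ^(2)=31/2; μ^(3)=11; μ^(4)=-16; μ^(5)=-34

((0, 0, 1, 0); (0, 0, 1, 1); (0, 0, 0, 3); (0, 1, 0, 0); (2, 0, 0, 0))


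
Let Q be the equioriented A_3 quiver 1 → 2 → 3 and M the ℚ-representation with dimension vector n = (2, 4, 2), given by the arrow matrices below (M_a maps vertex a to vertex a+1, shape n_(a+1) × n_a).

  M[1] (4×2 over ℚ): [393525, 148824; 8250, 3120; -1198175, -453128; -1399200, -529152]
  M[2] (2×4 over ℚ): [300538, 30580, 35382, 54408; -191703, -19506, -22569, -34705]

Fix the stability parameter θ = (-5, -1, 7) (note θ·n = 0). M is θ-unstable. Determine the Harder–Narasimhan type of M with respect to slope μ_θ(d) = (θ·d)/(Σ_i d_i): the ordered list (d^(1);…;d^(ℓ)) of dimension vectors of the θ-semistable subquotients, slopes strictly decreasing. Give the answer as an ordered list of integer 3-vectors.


Interval decomposition of M: I[1,1], I[1,2], I[2,2], I[2,3]^2.
HN type (ℓ=3): μ^(1)=7; μ^(2)=-1; μ^(3)=-5

((0, 0, 2); (0, 4, 0); (2, 0, 0))


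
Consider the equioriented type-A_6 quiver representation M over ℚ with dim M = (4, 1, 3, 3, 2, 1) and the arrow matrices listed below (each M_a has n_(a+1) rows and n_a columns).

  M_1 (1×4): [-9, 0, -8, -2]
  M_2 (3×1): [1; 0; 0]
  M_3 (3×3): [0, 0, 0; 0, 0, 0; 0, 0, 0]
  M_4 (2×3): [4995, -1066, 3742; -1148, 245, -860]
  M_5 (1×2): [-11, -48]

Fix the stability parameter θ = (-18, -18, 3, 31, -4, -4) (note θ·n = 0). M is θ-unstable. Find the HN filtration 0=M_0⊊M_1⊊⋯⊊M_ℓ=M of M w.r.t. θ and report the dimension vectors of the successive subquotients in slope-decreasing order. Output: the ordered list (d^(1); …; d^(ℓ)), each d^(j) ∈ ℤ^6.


Barcode: M ≅ I[1,1]^3, I[1,3], I[3,3]^2, I[4,4], I[4,5], I[4,6]. HN layers by μ_θ (5 steps, strictly decreasing):
  μ^(1)=31; μ^(2)=27/2; μ^(3)=23/3; μ^(4)=3; μ^(5)=-18

((0, 0, 0, 1, 0, 0); (0, 0, 0, 1, 1, 0); (0, 0, 0, 1, 1, 1); (0, 0, 3, 0, 0, 0); (4, 1, 0, 0, 0, 0))


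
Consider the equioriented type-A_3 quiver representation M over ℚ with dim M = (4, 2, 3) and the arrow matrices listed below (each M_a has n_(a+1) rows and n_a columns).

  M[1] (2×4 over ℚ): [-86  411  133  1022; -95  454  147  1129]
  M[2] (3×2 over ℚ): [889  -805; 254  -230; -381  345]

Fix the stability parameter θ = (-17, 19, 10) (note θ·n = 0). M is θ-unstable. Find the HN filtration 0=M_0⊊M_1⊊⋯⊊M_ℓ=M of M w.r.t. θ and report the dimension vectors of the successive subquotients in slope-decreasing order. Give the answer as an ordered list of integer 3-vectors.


Interval decomposition of M: I[1,1]^2, I[1,2], I[1,3], I[3,3]^2.
HN type (ℓ=4): μ^(1)=19; μ^(2)=29/2; μ^(3)=10; μ^(4)=-17

((0, 1, 0); (0, 1, 1); (0, 0, 2); (4, 0, 0))


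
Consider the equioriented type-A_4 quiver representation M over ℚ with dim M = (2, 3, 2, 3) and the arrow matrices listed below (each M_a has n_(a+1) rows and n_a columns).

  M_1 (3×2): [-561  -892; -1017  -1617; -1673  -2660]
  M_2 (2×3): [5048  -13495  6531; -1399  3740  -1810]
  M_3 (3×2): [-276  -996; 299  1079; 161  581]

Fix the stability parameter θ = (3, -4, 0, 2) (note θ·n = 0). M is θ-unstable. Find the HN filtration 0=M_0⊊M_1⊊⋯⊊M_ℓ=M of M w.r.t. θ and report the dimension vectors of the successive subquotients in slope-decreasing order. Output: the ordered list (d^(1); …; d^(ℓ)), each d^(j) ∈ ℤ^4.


Barcode: M ≅ I[1,3], I[1,4], I[2,2], I[4,4]^2. HN layers by μ_θ (4 steps, strictly decreasing):
  μ^(1)=2; μ^(2)=0; μ^(3)=-1/2; μ^(4)=-4

((0, 0, 0, 3); (0, 0, 2, 0); (2, 2, 0, 0); (0, 1, 0, 0))


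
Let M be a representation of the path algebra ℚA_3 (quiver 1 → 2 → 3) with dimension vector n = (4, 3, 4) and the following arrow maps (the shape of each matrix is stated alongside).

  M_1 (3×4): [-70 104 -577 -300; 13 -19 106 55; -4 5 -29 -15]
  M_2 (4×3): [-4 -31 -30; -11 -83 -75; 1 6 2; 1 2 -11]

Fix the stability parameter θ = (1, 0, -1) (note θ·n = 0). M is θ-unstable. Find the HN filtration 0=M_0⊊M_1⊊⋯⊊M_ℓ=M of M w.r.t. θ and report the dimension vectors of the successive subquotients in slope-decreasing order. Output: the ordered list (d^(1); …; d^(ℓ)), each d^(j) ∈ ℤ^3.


Barcode: M ≅ I[1,1], I[1,3]^3, I[3,3]. HN layers by μ_θ (3 steps, strictly decreasing):
  μ^(1)=1; μ^(2)=0; μ^(3)=-1

((1, 0, 0); (3, 3, 3); (0, 0, 1))


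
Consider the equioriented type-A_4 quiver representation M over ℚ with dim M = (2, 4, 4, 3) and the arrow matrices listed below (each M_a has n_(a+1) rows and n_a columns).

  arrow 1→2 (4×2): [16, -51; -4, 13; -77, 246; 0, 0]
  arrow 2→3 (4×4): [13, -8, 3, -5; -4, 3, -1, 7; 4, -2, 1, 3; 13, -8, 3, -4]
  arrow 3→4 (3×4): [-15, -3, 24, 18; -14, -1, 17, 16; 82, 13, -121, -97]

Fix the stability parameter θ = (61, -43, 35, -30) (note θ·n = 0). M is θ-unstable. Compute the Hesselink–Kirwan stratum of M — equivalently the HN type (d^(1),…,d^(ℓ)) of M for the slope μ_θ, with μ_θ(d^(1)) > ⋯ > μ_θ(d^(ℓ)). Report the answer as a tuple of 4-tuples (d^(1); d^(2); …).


Via rank(M_{q-1}∘⋯∘M_p): M ≅ I[1,4]^2, I[2,3], I[2,4].
μ_θ-semistable layers: μ^(1)=35; μ^(2)=23/4; μ^(3)=5/2; μ^(4)=-43

((0, 0, 1, 0); (2, 2, 2, 2); (0, 0, 1, 1); (0, 2, 0, 0))


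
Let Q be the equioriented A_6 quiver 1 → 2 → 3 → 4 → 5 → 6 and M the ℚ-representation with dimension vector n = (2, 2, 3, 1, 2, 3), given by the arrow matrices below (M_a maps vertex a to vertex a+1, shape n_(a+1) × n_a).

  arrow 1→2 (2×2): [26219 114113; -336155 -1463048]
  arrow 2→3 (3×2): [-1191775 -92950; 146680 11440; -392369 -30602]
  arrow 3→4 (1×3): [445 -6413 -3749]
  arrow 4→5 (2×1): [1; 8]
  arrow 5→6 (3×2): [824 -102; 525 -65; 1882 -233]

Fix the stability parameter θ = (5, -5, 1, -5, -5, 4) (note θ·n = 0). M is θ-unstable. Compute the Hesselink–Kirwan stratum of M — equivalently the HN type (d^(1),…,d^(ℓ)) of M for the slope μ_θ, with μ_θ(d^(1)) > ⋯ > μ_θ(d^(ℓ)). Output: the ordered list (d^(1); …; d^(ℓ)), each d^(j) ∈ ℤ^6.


Barcode: M ≅ I[1,2], I[1,6], I[3,3]^2, I[5,6], I[6,6]. HN layers by μ_θ (5 steps, strictly decreasing):
  μ^(1)=4; μ^(2)=1; μ^(3)=0; μ^(4)=-9/5; μ^(5)=-5

((0, 0, 0, 0, 0, 3); (0, 0, 2, 0, 0, 0); (1, 1, 0, 0, 0, 0); (1, 1, 1, 1, 1, 0); (0, 0, 0, 0, 1, 0))


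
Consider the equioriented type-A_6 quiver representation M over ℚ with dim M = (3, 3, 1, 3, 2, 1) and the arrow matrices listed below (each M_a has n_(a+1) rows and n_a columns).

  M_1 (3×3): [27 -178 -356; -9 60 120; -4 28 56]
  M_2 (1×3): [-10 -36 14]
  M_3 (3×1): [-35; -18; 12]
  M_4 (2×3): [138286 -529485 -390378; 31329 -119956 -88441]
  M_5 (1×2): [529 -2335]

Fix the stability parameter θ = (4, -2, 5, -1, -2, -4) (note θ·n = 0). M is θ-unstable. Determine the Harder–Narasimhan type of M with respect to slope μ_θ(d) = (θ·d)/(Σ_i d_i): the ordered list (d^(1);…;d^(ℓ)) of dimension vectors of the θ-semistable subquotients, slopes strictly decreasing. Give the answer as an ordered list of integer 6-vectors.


Barcode: M ≅ I[1,1], I[1,2], I[1,6], I[2,2], I[4,4], I[4,5]. HN layers by μ_θ (6 steps, strictly decreasing):
  μ^(1)=4; μ^(2)=1; μ^(3)=0; μ^(4)=-1; μ^(5)=-3/2; μ^(6)=-2

((1, 0, 0, 0, 0, 0); (1, 1, 0, 0, 0, 0); (1, 1, 1, 1, 1, 1); (0, 0, 0, 1, 0, 0); (0, 0, 0, 1, 1, 0); (0, 1, 0, 0, 0, 0))


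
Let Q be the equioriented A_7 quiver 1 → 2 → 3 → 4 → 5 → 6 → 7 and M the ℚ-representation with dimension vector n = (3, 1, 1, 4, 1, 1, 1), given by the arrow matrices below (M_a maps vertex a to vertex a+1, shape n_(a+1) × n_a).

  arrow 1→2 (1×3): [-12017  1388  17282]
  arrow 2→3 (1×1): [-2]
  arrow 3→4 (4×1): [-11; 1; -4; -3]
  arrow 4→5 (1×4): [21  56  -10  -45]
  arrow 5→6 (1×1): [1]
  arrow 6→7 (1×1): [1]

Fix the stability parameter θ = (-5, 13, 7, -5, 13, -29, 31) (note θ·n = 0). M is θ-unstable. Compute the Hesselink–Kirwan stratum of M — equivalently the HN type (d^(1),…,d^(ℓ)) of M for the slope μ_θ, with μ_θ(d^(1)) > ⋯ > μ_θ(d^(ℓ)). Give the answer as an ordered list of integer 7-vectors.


Barcode: M ≅ I[1,1]^2, I[1,4], I[4,4]^2, I[4,7]. HN layers by μ_θ (4 steps, strictly decreasing):
  μ^(1)=31; μ^(2)=5; μ^(3)=-5; μ^(4)=-7

((0, 0, 0, 0, 0, 0, 1); (0, 1, 1, 1, 0, 0, 0); (3, 0, 0, 2, 0, 0, 0); (0, 0, 0, 1, 1, 1, 0))


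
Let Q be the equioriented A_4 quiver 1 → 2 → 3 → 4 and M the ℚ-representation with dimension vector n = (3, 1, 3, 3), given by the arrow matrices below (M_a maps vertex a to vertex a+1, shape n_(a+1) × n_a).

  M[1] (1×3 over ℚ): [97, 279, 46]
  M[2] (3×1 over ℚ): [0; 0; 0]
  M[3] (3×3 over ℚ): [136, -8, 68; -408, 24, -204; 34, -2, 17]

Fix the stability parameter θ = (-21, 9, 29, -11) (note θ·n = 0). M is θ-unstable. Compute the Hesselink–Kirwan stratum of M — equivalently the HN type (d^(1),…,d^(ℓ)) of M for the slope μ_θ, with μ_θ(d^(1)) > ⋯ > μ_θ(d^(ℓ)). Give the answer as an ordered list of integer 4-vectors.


Barcode: M ≅ I[1,1]^2, I[1,2], I[3,3]^2, I[3,4], I[4,4]^2. HN layers by μ_θ (4 steps, strictly decreasing):
  μ^(1)=29; μ^(2)=9; μ^(3)=-11; μ^(4)=-21

((0, 0, 2, 0); (0, 1, 1, 1); (0, 0, 0, 2); (3, 0, 0, 0))


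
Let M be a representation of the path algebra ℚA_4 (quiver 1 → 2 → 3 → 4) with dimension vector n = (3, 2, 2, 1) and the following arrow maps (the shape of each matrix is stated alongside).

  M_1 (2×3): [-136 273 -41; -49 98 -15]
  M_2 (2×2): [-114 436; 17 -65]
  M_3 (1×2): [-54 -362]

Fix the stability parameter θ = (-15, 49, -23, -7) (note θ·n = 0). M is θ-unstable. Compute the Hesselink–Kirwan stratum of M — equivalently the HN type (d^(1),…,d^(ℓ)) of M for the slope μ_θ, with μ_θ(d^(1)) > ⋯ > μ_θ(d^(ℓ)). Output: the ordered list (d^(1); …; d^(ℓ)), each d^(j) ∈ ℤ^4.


Via rank(M_{q-1}∘⋯∘M_p): M ≅ I[1,1], I[1,3], I[1,4].
μ_θ-semistable layers: μ^(1)=13; μ^(2)=19/3; μ^(3)=-15

((0, 1, 1, 0); (0, 1, 1, 1); (3, 0, 0, 0))


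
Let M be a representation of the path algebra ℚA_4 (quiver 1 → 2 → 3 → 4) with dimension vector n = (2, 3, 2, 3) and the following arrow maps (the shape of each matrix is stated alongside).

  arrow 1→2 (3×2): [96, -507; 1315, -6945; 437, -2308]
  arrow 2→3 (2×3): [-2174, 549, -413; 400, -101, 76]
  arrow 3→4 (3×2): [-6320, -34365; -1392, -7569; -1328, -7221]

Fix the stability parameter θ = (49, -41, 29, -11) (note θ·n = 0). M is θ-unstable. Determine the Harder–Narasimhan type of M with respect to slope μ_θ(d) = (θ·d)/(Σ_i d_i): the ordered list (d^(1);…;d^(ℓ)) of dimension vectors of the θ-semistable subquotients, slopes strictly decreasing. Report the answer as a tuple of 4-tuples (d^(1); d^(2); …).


Barcode: M ≅ I[1,3], I[1,4], I[2,2], I[4,4]^2. HN layers by μ_θ (5 steps, strictly decreasing):
  μ^(1)=29; μ^(2)=9; μ^(3)=4; μ^(4)=-11; μ^(5)=-41

((0, 0, 1, 0); (0, 0, 1, 1); (2, 2, 0, 0); (0, 0, 0, 2); (0, 1, 0, 0))


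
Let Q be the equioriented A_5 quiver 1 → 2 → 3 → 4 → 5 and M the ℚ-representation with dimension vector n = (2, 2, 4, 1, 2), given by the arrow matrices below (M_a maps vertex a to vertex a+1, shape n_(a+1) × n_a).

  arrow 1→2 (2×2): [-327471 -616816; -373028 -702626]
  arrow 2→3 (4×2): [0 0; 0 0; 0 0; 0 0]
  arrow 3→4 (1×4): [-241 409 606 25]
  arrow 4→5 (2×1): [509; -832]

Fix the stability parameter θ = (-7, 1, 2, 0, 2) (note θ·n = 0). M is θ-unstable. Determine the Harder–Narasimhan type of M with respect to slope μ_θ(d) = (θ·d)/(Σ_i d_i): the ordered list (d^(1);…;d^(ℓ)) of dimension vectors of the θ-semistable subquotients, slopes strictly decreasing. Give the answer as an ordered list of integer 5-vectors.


Barcode: M ≅ I[1,2]^2, I[3,3]^3, I[3,5], I[5,5]. HN layers by μ_θ (3 steps, strictly decreasing):
  μ^(1)=2; μ^(2)=1; μ^(3)=-7

((0, 0, 3, 0, 2); (0, 2, 1, 1, 0); (2, 0, 0, 0, 0))


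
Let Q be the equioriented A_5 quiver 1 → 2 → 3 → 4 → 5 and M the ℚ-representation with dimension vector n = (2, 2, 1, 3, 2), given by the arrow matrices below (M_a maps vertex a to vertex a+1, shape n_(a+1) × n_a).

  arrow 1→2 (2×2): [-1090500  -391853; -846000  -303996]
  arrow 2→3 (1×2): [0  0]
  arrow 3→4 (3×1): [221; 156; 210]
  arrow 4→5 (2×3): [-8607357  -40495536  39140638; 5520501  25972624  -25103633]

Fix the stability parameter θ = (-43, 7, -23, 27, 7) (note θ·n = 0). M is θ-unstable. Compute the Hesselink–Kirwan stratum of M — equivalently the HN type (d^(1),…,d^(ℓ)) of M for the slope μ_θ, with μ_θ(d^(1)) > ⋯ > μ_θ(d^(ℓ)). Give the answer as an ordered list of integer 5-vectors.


Via rank(M_{q-1}∘⋯∘M_p): M ≅ I[1,1], I[1,2], I[2,2], I[3,5], I[4,4], I[4,5].
μ_θ-semistable layers: μ^(1)=27; μ^(2)=17; μ^(3)=7; μ^(4)=-23; μ^(5)=-43

((0, 0, 0, 1, 0); (0, 0, 0, 2, 2); (0, 2, 0, 0, 0); (0, 0, 1, 0, 0); (2, 0, 0, 0, 0))


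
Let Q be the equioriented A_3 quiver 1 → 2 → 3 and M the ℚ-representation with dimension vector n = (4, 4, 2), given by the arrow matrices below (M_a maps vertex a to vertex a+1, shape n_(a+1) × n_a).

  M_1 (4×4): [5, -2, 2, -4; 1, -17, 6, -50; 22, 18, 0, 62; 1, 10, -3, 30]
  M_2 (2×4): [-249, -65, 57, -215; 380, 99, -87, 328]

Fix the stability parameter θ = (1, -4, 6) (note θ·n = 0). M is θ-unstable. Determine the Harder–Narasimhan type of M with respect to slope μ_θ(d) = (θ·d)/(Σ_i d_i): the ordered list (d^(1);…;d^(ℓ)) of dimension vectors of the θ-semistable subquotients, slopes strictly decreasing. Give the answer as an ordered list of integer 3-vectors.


Via rank(M_{q-1}∘⋯∘M_p): M ≅ I[1,2]^2, I[1,3]^2.
μ_θ-semistable layers: μ^(1)=6; μ^(2)=-3/2

((0, 0, 2); (4, 4, 0))


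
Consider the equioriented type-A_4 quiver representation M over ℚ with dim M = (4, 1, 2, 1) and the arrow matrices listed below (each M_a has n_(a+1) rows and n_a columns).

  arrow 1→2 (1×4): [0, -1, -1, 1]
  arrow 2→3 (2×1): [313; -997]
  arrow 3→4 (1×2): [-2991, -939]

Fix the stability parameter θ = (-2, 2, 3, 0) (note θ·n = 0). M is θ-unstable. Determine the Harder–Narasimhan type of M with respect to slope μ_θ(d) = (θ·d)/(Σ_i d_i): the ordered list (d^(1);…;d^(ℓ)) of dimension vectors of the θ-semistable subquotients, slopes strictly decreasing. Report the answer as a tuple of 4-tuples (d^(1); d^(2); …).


Barcode: M ≅ I[1,1]^3, I[1,3], I[3,4]. HN layers by μ_θ (4 steps, strictly decreasing):
  μ^(1)=3; μ^(2)=2; μ^(3)=3/2; μ^(4)=-2

((0, 0, 1, 0); (0, 1, 0, 0); (0, 0, 1, 1); (4, 0, 0, 0))


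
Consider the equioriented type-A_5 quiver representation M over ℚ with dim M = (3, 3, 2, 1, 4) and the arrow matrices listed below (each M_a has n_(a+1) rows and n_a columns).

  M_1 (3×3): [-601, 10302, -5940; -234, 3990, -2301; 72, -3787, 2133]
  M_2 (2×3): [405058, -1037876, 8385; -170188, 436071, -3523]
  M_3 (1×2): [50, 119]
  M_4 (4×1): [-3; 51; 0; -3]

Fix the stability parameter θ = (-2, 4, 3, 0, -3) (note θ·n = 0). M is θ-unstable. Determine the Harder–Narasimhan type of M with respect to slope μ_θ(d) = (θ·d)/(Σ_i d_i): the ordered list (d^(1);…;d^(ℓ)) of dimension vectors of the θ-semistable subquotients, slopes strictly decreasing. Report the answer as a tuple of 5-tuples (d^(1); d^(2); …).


Interval decomposition of M: I[1,2], I[1,3], I[1,5], I[5,5]^3.
HN type (ℓ=5): μ^(1)=4; μ^(2)=7/2; μ^(3)=1; μ^(4)=-2; μ^(5)=-3

((0, 1, 0, 0, 0); (0, 1, 1, 0, 0); (0, 1, 1, 1, 1); (3, 0, 0, 0, 0); (0, 0, 0, 0, 3))


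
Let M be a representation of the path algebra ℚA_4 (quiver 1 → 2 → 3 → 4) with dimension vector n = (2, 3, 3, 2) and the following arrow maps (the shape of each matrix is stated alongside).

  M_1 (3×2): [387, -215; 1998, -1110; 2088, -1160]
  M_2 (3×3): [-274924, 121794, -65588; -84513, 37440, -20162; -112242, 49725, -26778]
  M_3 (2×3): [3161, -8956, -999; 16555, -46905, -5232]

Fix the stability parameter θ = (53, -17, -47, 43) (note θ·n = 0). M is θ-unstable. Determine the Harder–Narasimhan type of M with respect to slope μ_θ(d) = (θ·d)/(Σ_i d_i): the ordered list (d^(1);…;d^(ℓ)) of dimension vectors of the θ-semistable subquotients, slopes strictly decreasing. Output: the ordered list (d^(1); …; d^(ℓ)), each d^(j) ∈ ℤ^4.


Barcode: M ≅ I[1,1], I[1,4], I[2,2], I[2,4], I[3,3]. HN layers by μ_θ (6 steps, strictly decreasing):
  μ^(1)=53; μ^(2)=43; μ^(3)=-11/3; μ^(4)=-17; μ^(5)=-32; μ^(6)=-47

((1, 0, 0, 0); (0, 0, 0, 2); (1, 1, 1, 0); (0, 1, 0, 0); (0, 1, 1, 0); (0, 0, 1, 0))


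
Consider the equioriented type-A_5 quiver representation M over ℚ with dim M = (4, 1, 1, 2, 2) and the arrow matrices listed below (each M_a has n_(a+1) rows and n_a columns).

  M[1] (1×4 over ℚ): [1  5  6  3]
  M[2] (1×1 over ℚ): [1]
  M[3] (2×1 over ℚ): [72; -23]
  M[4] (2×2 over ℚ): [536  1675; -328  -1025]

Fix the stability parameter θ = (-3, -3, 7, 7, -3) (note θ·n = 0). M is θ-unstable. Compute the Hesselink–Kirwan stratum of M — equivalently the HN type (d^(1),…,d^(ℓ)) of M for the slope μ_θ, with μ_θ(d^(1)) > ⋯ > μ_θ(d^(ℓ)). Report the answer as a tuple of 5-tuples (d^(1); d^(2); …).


Interval decomposition of M: I[1,1]^3, I[1,5], I[4,4], I[5,5].
HN type (ℓ=3): μ^(1)=7; μ^(2)=11/3; μ^(3)=-3

((0, 0, 0, 1, 0); (0, 0, 1, 1, 1); (4, 1, 0, 0, 1))


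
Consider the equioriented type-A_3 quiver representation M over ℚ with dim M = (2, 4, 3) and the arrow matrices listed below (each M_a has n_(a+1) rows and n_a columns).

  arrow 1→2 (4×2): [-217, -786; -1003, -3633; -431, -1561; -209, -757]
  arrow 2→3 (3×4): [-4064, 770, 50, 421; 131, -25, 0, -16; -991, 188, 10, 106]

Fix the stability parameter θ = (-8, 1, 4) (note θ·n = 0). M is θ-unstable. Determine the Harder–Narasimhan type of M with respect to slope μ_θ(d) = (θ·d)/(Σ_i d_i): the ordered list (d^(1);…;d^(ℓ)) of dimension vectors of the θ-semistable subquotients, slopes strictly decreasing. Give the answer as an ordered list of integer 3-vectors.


Interval decomposition of M: I[1,3]^2, I[2,2], I[2,3].
HN type (ℓ=3): μ^(1)=4; μ^(2)=1; μ^(3)=-8

((0, 0, 3); (0, 4, 0); (2, 0, 0))


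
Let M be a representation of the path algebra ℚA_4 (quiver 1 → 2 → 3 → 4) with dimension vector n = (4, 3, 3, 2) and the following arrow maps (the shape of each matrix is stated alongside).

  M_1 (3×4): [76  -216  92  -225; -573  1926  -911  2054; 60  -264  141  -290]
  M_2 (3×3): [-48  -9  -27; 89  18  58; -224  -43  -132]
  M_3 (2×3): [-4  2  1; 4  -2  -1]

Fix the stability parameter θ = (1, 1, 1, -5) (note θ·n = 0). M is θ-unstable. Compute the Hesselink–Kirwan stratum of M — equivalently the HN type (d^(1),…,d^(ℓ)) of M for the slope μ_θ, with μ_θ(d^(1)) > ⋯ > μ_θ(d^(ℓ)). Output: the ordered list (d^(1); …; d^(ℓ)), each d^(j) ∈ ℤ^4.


Via rank(M_{q-1}∘⋯∘M_p): M ≅ I[1,1], I[1,3]^2, I[1,4], I[4,4].
μ_θ-semistable layers: μ^(1)=1; μ^(2)=-1/2; μ^(3)=-5

((3, 2, 2, 0); (1, 1, 1, 1); (0, 0, 0, 1))


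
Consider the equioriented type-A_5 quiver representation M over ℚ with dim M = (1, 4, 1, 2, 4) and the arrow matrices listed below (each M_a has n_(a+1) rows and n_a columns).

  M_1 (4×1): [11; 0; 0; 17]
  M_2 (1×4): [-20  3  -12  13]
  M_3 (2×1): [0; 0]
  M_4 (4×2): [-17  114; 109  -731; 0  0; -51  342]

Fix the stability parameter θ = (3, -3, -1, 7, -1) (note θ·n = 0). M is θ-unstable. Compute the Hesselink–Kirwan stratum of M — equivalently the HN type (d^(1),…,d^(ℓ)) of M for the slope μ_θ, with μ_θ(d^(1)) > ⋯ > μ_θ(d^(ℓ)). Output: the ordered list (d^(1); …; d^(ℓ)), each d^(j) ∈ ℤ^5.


Interval decomposition of M: I[1,3], I[2,2]^3, I[4,5]^2, I[5,5]^2.
HN type (ℓ=4): μ^(1)=3; μ^(2)=-1/3; μ^(3)=-1; μ^(4)=-3

((0, 0, 0, 2, 2); (1, 1, 1, 0, 0); (0, 0, 0, 0, 2); (0, 3, 0, 0, 0))


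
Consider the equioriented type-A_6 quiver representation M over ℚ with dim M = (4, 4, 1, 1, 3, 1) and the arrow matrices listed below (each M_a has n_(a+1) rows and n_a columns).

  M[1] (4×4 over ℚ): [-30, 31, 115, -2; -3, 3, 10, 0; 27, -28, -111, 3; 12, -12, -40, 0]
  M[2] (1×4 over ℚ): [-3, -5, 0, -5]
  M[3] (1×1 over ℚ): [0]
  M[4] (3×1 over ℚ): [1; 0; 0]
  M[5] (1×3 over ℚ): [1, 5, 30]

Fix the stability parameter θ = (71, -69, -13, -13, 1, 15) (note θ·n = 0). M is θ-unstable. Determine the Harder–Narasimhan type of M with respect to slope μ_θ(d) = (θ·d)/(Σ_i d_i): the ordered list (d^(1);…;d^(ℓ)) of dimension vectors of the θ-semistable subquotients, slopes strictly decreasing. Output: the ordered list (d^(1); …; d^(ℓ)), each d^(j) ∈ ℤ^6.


Via rank(M_{q-1}∘⋯∘M_p): M ≅ I[1,1], I[1,2]^2, I[1,3], I[2,2], I[4,6], I[5,5]^2.
μ_θ-semistable layers: μ^(1)=71; μ^(2)=15; μ^(3)=1; μ^(4)=-11/3; μ^(5)=-13; μ^(6)=-69

((1, 0, 0, 0, 0, 0); (0, 0, 0, 0, 0, 1); (2, 2, 0, 0, 3, 0); (1, 1, 1, 0, 0, 0); (0, 0, 0, 1, 0, 0); (0, 1, 0, 0, 0, 0))


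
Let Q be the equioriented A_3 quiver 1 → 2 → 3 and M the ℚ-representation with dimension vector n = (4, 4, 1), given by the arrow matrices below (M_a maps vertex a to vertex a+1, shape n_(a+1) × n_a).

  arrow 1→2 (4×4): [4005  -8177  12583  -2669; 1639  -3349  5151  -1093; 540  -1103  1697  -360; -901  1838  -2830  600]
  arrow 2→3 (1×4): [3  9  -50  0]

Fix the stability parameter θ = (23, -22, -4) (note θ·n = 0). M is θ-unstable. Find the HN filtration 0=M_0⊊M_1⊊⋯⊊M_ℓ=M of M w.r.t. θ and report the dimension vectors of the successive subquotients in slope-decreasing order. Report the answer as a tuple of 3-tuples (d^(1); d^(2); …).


Barcode: M ≅ I[1,2]^3, I[1,3]. HN layers by μ_θ (2 steps, strictly decreasing):
  μ^(1)=1/2; μ^(2)=-1

((3, 3, 0); (1, 1, 1))


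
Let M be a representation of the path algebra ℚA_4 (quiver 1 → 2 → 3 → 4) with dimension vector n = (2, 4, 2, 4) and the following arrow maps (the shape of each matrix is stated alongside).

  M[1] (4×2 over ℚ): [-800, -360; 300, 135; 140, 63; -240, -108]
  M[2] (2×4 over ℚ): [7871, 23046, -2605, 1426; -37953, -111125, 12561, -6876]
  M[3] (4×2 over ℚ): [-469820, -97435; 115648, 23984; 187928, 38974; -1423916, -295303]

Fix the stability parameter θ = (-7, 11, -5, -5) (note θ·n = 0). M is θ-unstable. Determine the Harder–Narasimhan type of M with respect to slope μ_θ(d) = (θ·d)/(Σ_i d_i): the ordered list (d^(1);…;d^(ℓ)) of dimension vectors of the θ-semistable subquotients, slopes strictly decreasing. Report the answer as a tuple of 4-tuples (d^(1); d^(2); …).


Interval decomposition of M: I[1,1], I[1,3], I[2,2]^2, I[2,4], I[4,4]^3.
HN type (ℓ=5): μ^(1)=11; μ^(2)=3; μ^(3)=1/3; μ^(4)=-5; μ^(5)=-7

((0, 2, 0, 0); (0, 1, 1, 0); (0, 1, 1, 1); (0, 0, 0, 3); (2, 0, 0, 0))


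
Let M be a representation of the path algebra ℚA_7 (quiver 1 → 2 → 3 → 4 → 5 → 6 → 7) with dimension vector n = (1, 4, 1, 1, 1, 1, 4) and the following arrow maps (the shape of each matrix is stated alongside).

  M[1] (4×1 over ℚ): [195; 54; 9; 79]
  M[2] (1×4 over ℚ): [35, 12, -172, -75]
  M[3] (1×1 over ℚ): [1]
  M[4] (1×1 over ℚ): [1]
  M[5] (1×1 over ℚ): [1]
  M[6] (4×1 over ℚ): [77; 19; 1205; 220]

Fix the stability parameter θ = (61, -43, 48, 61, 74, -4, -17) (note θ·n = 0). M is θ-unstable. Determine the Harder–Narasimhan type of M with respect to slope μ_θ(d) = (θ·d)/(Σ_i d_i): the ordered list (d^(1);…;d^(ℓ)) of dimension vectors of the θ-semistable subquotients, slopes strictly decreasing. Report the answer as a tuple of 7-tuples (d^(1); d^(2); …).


Via rank(M_{q-1}∘⋯∘M_p): M ≅ I[1,2], I[2,2]^2, I[2,7], I[7,7]^3.
μ_θ-semistable layers: μ^(1)=162/5; μ^(2)=9; μ^(3)=-17; μ^(4)=-43

((0, 0, 1, 1, 1, 1, 1); (1, 1, 0, 0, 0, 0, 0); (0, 0, 0, 0, 0, 0, 3); (0, 3, 0, 0, 0, 0, 0))


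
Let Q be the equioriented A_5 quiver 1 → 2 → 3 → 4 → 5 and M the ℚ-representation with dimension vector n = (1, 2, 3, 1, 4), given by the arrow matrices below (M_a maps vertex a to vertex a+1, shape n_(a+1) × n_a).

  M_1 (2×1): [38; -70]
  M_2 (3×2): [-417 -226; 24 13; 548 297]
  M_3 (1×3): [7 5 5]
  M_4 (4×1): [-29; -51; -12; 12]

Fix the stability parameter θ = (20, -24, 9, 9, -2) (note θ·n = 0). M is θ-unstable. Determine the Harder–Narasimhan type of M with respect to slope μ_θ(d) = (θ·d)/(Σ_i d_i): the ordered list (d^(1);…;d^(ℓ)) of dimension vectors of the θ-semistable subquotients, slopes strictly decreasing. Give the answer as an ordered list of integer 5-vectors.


Barcode: M ≅ I[1,5], I[2,3], I[3,3], I[5,5]^3. HN layers by μ_θ (4 steps, strictly decreasing):
  μ^(1)=9; μ^(2)=16/3; μ^(3)=-2; μ^(4)=-24

((0, 0, 2, 0, 0); (0, 0, 1, 1, 1); (1, 1, 0, 0, 3); (0, 1, 0, 0, 0))


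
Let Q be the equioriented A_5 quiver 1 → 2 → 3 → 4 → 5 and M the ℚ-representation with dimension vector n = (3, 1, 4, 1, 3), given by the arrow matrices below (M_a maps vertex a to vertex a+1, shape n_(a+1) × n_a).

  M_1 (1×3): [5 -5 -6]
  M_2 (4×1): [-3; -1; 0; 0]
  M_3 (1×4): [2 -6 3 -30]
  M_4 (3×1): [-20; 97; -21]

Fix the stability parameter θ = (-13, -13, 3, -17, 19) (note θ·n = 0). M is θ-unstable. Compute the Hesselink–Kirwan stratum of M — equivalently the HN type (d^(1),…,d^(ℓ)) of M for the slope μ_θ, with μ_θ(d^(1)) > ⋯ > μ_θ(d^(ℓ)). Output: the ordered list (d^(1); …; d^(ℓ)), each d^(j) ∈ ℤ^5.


Interval decomposition of M: I[1,1]^2, I[1,3], I[3,3]^2, I[3,5], I[5,5]^2.
HN type (ℓ=4): μ^(1)=19; μ^(2)=3; μ^(3)=-7; μ^(4)=-13

((0, 0, 0, 0, 3); (0, 0, 3, 0, 0); (0, 0, 1, 1, 0); (3, 1, 0, 0, 0))


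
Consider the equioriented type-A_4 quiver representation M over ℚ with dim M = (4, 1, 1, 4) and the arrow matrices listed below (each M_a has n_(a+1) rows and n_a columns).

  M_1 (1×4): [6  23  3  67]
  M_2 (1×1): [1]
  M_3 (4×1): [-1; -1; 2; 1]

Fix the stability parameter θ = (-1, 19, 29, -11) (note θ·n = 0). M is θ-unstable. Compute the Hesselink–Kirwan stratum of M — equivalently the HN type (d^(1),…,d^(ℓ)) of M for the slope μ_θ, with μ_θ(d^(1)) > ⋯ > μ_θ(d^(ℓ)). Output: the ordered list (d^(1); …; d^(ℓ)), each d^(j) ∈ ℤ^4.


Via rank(M_{q-1}∘⋯∘M_p): M ≅ I[1,1]^3, I[1,4], I[4,4]^3.
μ_θ-semistable layers: μ^(1)=37/3; μ^(2)=-1; μ^(3)=-11

((0, 1, 1, 1); (4, 0, 0, 0); (0, 0, 0, 3))


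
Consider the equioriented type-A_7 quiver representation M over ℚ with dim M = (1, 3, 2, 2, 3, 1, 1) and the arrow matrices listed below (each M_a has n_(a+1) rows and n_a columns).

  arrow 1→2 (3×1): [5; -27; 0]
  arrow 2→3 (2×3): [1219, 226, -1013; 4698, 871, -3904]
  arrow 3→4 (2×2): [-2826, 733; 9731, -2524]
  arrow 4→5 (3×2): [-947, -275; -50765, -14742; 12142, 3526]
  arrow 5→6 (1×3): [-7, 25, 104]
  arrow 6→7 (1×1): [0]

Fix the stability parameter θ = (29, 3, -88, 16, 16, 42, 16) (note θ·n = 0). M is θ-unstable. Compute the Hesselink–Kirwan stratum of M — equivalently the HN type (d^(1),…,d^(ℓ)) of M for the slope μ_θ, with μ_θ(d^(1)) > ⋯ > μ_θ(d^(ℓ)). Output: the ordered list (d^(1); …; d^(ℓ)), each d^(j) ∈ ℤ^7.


Barcode: M ≅ I[1,6], I[2,2], I[2,5], I[5,5], I[7,7]. HN layers by μ_θ (5 steps, strictly decreasing):
  μ^(1)=42; μ^(2)=16; μ^(3)=3; μ^(4)=-56/3; μ^(5)=-85/2

((0, 0, 0, 0, 0, 1, 0); (0, 0, 0, 2, 3, 0, 1); (0, 1, 0, 0, 0, 0, 0); (1, 1, 1, 0, 0, 0, 0); (0, 1, 1, 0, 0, 0, 0))


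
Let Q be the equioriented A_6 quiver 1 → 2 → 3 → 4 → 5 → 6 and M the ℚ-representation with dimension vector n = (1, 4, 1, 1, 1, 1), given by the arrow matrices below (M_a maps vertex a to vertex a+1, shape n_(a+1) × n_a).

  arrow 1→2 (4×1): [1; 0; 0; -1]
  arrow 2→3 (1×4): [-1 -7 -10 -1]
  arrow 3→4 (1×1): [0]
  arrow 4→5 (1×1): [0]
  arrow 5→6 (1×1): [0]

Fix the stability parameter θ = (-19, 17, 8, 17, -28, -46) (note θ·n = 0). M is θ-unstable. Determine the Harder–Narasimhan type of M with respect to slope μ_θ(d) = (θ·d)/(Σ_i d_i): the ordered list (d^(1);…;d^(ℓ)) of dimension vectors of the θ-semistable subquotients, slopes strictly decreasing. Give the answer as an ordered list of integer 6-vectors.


Interval decomposition of M: I[1,2], I[2,2]^2, I[2,3], I[4,4], I[5,5], I[6,6].
HN type (ℓ=5): μ^(1)=17; μ^(2)=25/2; μ^(3)=-19; μ^(4)=-28; μ^(5)=-46

((0, 3, 0, 1, 0, 0); (0, 1, 1, 0, 0, 0); (1, 0, 0, 0, 0, 0); (0, 0, 0, 0, 1, 0); (0, 0, 0, 0, 0, 1))


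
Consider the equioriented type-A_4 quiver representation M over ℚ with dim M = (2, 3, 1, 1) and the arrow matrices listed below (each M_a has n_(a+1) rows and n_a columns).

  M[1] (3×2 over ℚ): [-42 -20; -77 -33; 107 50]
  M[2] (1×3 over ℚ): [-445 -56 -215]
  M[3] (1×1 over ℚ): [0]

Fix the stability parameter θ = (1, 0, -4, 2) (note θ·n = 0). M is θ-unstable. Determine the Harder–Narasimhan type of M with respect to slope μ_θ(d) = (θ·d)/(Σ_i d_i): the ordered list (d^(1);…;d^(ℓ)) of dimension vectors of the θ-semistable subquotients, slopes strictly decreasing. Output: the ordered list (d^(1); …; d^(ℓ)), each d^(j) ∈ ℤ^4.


Interval decomposition of M: I[1,2], I[1,3], I[2,2], I[4,4].
HN type (ℓ=4): μ^(1)=2; μ^(2)=1/2; μ^(3)=0; μ^(4)=-1

((0, 0, 0, 1); (1, 1, 0, 0); (0, 1, 0, 0); (1, 1, 1, 0))


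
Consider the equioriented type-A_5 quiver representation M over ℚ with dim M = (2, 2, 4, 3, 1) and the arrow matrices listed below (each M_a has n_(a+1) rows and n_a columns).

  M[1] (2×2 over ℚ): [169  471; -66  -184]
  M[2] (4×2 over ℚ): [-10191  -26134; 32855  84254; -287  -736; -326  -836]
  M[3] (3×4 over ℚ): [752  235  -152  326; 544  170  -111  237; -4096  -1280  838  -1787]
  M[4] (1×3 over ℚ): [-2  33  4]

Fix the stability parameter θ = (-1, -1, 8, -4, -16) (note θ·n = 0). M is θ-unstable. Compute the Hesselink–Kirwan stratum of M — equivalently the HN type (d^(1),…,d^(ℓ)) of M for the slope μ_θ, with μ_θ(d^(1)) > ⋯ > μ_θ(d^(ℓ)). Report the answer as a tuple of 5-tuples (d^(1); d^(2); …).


Via rank(M_{q-1}∘⋯∘M_p): M ≅ I[1,4], I[1,5], I[3,3], I[3,4].
μ_θ-semistable layers: μ^(1)=8; μ^(2)=2; μ^(3)=-1; μ^(4)=-14/5

((0, 0, 1, 0, 0); (0, 0, 2, 2, 0); (1, 1, 0, 0, 0); (1, 1, 1, 1, 1))


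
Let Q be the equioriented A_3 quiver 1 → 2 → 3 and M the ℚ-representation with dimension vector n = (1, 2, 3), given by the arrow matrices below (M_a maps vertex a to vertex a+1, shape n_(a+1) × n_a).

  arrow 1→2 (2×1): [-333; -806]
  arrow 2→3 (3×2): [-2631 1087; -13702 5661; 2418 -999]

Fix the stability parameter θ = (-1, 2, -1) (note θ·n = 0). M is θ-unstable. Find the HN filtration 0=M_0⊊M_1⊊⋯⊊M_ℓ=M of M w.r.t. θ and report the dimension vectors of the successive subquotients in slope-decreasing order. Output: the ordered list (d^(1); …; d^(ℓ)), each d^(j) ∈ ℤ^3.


Barcode: M ≅ I[1,3], I[2,3], I[3,3]. HN layers by μ_θ (2 steps, strictly decreasing):
  μ^(1)=1/2; μ^(2)=-1

((0, 2, 2); (1, 0, 1))


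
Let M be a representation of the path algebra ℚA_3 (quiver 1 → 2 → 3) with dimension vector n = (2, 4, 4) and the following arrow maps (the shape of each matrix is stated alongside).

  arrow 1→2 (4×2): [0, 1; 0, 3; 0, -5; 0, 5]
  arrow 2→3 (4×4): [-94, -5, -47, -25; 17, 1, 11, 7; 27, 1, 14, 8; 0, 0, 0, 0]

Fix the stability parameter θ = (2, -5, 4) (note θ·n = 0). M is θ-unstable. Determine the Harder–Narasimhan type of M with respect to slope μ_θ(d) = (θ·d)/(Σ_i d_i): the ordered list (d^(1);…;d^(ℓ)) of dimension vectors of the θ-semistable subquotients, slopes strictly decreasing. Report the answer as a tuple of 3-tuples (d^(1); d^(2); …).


Barcode: M ≅ I[1,1], I[1,3], I[2,2], I[2,3]^2, I[3,3]. HN layers by μ_θ (4 steps, strictly decreasing):
  μ^(1)=4; μ^(2)=2; μ^(3)=-3/2; μ^(4)=-5

((0, 0, 4); (1, 0, 0); (1, 1, 0); (0, 3, 0))


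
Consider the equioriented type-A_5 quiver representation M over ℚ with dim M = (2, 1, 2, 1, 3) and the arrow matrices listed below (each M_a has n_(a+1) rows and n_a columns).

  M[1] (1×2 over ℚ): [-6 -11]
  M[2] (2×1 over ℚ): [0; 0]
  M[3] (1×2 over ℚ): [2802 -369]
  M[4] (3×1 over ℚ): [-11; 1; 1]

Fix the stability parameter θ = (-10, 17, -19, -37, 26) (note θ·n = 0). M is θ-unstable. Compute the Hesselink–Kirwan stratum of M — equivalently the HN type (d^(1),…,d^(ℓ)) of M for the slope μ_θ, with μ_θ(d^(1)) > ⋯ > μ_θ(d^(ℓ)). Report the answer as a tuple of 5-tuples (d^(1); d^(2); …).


Via rank(M_{q-1}∘⋯∘M_p): M ≅ I[1,1], I[1,2], I[3,3], I[3,5], I[5,5]^2.
μ_θ-semistable layers: μ^(1)=26; μ^(2)=17; μ^(3)=-10; μ^(4)=-19; μ^(5)=-28

((0, 0, 0, 0, 3); (0, 1, 0, 0, 0); (2, 0, 0, 0, 0); (0, 0, 1, 0, 0); (0, 0, 1, 1, 0))


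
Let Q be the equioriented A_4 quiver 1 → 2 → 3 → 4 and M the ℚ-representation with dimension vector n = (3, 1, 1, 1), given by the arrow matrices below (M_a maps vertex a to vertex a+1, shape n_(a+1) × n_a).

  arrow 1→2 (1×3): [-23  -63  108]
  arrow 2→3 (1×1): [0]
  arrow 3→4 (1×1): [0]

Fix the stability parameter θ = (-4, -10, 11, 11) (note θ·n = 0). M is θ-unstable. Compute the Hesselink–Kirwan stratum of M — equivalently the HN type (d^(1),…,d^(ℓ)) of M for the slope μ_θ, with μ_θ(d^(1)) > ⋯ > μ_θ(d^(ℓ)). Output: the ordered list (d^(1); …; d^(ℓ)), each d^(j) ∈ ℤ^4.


Interval decomposition of M: I[1,1]^2, I[1,2], I[3,3], I[4,4].
HN type (ℓ=3): μ^(1)=11; μ^(2)=-4; μ^(3)=-7

((0, 0, 1, 1); (2, 0, 0, 0); (1, 1, 0, 0))


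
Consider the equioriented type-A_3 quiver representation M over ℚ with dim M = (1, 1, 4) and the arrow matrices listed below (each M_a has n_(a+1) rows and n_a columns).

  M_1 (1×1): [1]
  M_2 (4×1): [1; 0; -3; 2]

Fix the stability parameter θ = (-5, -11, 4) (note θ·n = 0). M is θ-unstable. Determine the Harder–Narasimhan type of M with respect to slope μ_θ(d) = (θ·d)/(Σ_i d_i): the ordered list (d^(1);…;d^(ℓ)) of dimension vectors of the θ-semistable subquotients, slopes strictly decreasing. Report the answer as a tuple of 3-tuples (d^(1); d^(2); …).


Barcode: M ≅ I[1,3], I[3,3]^3. HN layers by μ_θ (2 steps, strictly decreasing):
  μ^(1)=4; μ^(2)=-8

((0, 0, 4); (1, 1, 0))


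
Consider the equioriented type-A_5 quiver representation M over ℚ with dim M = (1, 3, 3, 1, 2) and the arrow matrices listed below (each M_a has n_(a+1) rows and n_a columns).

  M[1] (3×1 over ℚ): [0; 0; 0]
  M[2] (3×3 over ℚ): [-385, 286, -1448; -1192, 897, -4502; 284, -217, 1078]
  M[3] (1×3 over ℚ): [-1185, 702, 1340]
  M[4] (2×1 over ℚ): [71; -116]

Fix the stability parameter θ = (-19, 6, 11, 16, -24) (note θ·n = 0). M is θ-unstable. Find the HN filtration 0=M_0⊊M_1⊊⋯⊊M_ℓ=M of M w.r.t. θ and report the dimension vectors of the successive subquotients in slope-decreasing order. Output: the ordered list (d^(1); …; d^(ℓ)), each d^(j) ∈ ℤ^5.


Barcode: M ≅ I[1,1], I[2,2], I[2,3], I[2,5], I[3,3], I[5,5]. HN layers by μ_θ (5 steps, strictly decreasing):
  μ^(1)=11; μ^(2)=6; μ^(3)=9/4; μ^(4)=-19; μ^(5)=-24

((0, 0, 2, 0, 0); (0, 2, 0, 0, 0); (0, 1, 1, 1, 1); (1, 0, 0, 0, 0); (0, 0, 0, 0, 1))


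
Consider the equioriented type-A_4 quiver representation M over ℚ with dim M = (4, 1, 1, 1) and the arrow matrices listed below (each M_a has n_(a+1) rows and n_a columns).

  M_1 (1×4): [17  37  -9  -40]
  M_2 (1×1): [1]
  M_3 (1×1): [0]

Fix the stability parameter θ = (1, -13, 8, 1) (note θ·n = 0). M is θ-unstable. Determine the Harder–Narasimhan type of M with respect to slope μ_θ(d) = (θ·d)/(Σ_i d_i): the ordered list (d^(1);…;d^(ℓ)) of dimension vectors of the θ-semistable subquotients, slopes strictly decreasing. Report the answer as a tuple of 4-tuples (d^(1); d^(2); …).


Via rank(M_{q-1}∘⋯∘M_p): M ≅ I[1,1]^3, I[1,3], I[4,4].
μ_θ-semistable layers: μ^(1)=8; μ^(2)=1; μ^(3)=-6

((0, 0, 1, 0); (3, 0, 0, 1); (1, 1, 0, 0))


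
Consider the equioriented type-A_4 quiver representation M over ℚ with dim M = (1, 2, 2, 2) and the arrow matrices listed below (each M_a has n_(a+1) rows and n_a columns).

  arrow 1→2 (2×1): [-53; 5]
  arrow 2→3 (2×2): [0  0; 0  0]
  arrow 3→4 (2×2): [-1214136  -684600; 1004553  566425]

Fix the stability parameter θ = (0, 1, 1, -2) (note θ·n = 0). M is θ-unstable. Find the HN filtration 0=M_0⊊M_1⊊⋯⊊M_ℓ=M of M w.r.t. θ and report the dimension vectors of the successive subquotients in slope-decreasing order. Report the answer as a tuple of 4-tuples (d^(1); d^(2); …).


Barcode: M ≅ I[1,2], I[2,2], I[3,3], I[3,4], I[4,4]. HN layers by μ_θ (4 steps, strictly decreasing):
  μ^(1)=1; μ^(2)=0; μ^(3)=-1/2; μ^(4)=-2

((0, 2, 1, 0); (1, 0, 0, 0); (0, 0, 1, 1); (0, 0, 0, 1))


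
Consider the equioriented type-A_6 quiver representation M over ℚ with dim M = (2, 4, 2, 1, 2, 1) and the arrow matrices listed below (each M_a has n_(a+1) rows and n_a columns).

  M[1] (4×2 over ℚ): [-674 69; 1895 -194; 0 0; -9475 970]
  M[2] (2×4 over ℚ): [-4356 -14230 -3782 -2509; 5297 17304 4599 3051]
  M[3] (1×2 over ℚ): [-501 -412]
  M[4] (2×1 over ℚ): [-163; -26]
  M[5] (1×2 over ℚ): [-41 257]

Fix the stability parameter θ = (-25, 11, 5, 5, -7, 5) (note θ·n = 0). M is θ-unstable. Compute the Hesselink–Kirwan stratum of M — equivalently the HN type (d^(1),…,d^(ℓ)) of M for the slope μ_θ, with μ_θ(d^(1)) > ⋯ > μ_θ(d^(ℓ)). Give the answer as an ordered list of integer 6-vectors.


Interval decomposition of M: I[1,3], I[1,6], I[2,2]^2, I[5,5].
HN type (ℓ=6): μ^(1)=11; μ^(2)=8; μ^(3)=5; μ^(4)=7/2; μ^(5)=-7; μ^(6)=-25

((0, 2, 0, 0, 0, 0); (0, 1, 1, 0, 0, 0); (0, 0, 0, 0, 0, 1); (0, 1, 1, 1, 1, 0); (0, 0, 0, 0, 1, 0); (2, 0, 0, 0, 0, 0))
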